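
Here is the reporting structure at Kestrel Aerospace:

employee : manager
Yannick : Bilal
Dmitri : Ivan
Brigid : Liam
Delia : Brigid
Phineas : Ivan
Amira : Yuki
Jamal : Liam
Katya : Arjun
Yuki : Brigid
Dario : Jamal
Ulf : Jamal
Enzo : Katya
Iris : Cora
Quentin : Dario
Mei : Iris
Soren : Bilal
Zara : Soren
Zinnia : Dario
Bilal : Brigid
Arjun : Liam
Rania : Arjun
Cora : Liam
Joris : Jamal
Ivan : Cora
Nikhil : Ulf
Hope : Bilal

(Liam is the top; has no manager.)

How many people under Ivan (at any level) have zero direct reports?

The people in Ivan's organization with no one reporting to them are Phineas, Dmitri. That is 2.

2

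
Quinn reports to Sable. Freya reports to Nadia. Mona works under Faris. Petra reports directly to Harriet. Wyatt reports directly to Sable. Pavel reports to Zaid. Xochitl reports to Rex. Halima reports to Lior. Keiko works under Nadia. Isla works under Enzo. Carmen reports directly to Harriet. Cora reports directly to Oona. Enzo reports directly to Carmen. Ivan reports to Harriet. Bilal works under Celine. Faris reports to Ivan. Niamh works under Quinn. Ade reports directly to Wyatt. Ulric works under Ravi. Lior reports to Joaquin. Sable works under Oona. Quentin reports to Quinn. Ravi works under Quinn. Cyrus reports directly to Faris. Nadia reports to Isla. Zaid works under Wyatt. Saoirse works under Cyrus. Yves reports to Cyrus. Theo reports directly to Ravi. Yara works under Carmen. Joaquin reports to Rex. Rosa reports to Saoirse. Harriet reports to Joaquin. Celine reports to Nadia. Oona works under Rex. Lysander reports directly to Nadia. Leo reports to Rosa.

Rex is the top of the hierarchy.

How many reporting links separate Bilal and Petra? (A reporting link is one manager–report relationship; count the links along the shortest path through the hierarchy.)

7

Bilal is 6 levels below Harriet, and Petra is 1 level below Harriet (their lowest common manager). The shortest path runs up from Bilal to Harriet and back down to Petra: 6 + 1 = 7 links.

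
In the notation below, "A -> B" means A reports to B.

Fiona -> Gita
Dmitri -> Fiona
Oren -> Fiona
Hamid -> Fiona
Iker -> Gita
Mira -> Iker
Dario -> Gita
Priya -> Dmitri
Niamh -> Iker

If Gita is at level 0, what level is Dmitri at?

Chain from Dmitri up to Gita: Dmitri → Fiona → Gita. That is 2 steps up, so Dmitri is 2 levels below Gita.

2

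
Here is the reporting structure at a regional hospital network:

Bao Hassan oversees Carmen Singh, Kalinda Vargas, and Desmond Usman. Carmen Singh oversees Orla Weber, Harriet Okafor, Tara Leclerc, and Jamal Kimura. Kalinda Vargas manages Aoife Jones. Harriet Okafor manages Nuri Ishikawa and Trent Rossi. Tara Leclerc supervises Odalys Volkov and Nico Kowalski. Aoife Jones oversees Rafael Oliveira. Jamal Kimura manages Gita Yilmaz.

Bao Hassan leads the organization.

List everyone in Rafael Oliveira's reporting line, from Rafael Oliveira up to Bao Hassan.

Rafael Oliveira -> Aoife Jones -> Kalinda Vargas -> Bao Hassan

Rafael Oliveira reports to Aoife Jones. Aoife Jones reports to Kalinda Vargas. Kalinda Vargas reports to Bao Hassan. Bao Hassan is at the top.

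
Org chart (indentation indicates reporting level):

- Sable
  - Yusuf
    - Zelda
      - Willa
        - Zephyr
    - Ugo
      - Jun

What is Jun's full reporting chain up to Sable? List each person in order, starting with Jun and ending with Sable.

Jun reports to Ugo. Ugo reports to Yusuf. Yusuf reports to Sable. Sable is at the top.

Jun -> Ugo -> Yusuf -> Sable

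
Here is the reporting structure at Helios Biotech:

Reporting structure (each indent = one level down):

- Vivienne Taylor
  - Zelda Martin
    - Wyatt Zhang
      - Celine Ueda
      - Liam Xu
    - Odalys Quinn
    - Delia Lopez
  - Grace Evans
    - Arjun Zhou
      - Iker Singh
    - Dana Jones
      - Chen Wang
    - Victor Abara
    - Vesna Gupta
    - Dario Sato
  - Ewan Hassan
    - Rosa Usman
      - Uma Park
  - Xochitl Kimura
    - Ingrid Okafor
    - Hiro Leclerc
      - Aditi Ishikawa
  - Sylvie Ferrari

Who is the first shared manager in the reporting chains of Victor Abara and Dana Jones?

Grace Evans

Victor Abara's chain of managers is Grace Evans, Vivienne Taylor. Dana Jones's chain of managers is Grace Evans, Vivienne Taylor. The first manager that appears in both chains is Grace Evans.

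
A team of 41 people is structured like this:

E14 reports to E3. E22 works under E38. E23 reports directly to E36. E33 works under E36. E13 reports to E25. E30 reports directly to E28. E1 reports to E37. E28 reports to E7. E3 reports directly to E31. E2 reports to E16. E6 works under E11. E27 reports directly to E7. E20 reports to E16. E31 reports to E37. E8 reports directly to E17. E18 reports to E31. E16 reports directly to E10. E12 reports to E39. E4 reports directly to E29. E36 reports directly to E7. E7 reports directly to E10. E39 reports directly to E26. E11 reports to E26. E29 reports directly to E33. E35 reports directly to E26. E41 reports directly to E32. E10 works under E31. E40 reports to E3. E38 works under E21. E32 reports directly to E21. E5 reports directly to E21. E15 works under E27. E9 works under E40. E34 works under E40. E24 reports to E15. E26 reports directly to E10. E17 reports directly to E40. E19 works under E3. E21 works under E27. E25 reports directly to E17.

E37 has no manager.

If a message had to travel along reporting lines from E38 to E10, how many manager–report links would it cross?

4

E38 is in E10's organization: the chain from E38 up to E10 is E38 → E21 → E27 → E7 → E10, which is 4 links.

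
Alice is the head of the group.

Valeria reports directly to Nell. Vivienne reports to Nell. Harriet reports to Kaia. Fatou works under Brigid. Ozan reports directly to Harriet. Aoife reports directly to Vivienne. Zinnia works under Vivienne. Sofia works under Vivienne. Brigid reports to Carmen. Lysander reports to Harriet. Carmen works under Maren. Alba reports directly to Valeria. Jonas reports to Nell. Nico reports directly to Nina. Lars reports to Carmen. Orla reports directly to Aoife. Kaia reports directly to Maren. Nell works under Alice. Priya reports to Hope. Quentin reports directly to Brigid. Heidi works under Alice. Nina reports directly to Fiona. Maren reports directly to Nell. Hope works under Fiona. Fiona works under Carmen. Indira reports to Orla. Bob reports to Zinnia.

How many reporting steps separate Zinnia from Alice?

Chain from Zinnia up to Alice: Zinnia → Vivienne → Nell → Alice. That is 3 steps up, so Zinnia is 3 levels below Alice.

3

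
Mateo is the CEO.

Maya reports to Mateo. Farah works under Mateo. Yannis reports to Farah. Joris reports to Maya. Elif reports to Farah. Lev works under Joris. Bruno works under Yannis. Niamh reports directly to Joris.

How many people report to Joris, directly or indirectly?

Joris directly manages Lev, Niamh. Lev has no reports. Niamh has no reports. So Joris's organization is 2 direct reports plus everyone under them: 1 + 1 = 2.

2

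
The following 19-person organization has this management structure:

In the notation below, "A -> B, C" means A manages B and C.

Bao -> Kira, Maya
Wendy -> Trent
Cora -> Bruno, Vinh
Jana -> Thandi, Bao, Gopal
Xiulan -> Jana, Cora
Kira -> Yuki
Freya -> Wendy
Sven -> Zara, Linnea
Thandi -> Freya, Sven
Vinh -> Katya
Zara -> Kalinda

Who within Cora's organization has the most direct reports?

Cora

Direct-report counts within Cora's organization: Cora has 2; Vinh has 1. The largest is 2, held by Cora.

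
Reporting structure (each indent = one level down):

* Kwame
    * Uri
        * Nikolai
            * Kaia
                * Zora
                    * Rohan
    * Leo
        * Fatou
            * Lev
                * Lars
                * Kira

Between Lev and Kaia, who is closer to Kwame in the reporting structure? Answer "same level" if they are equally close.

same level

Both Lev and Kaia are 3 levels below Kwame.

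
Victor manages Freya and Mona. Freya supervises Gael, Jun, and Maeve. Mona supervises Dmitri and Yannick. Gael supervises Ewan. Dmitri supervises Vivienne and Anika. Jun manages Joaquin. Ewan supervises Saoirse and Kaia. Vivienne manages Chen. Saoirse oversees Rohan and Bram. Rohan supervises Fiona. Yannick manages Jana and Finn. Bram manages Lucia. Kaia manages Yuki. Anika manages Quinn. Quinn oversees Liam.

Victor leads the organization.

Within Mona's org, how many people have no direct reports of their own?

4

The people in Mona's organization with no one reporting to them are Finn, Jana, Liam, Chen. That is 4.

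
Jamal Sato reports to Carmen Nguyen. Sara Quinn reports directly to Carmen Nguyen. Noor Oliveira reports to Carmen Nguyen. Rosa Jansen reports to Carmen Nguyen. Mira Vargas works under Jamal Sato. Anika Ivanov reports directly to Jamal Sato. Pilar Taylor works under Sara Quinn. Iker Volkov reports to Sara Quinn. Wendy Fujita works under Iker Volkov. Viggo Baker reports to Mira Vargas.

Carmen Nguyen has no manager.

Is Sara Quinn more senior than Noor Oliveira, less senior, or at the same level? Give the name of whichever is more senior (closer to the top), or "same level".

same level

Both Sara Quinn and Noor Oliveira are 1 level below Carmen Nguyen.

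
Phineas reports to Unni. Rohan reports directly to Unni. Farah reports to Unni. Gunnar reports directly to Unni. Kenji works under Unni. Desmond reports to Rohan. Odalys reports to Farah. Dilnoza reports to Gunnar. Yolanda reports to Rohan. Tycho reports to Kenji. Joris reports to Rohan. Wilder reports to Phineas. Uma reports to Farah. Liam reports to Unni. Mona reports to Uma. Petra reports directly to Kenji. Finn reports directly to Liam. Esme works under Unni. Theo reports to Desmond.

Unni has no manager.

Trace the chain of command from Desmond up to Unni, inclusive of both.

Desmond reports to Rohan. Rohan reports to Unni. Unni is at the top.

Desmond -> Rohan -> Unni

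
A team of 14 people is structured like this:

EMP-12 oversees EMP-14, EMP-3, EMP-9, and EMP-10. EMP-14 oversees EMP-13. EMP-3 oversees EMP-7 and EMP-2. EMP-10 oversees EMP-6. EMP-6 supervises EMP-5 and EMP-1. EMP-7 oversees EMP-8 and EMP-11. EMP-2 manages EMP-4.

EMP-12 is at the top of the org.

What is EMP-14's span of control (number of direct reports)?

EMP-14 directly manages EMP-13. That is 1 direct report.

1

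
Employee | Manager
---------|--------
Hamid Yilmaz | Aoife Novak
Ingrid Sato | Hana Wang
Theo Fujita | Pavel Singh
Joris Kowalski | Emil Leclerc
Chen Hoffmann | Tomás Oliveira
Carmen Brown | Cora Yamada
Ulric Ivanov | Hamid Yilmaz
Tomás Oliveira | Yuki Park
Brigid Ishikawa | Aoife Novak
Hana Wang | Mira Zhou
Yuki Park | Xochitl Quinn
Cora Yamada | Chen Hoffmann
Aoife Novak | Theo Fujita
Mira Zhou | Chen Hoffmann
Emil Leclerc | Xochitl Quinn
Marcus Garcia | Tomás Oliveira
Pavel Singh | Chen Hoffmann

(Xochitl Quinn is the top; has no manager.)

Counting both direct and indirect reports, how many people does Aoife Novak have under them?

Aoife Novak directly manages Hamid Yilmaz, Brigid Ishikawa. Under Hamid Yilmaz: Ulric Ivanov (1). Brigid Ishikawa has no reports. So Aoife Novak's organization is 2 direct reports plus everyone under them: 2 + 1 = 3.

3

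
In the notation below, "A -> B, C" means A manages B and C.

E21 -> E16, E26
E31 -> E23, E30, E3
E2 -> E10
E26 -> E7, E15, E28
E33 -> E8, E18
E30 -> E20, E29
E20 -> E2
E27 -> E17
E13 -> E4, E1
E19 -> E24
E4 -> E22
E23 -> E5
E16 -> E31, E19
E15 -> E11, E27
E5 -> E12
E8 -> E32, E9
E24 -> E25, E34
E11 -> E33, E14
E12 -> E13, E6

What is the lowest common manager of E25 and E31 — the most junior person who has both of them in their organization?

E16

E25's chain of managers is E24, E19, E16, E21. E31's chain of managers is E16, E21. The first manager that appears in both chains is E16.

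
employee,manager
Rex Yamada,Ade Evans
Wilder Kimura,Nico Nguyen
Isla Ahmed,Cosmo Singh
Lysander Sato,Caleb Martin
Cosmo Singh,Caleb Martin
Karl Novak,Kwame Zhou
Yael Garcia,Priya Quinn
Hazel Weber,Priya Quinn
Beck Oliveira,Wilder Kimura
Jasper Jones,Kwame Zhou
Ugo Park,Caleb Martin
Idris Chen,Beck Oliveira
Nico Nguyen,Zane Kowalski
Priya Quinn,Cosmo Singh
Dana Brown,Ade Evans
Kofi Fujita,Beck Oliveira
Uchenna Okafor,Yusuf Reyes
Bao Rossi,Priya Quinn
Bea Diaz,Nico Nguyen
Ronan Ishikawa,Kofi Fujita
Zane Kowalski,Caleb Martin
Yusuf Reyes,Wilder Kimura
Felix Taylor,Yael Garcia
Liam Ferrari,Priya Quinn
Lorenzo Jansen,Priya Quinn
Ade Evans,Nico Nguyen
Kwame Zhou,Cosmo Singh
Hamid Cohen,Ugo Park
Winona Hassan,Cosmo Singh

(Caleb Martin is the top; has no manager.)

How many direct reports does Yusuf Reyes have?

Yusuf Reyes directly manages Uchenna Okafor. That is 1 direct report.

1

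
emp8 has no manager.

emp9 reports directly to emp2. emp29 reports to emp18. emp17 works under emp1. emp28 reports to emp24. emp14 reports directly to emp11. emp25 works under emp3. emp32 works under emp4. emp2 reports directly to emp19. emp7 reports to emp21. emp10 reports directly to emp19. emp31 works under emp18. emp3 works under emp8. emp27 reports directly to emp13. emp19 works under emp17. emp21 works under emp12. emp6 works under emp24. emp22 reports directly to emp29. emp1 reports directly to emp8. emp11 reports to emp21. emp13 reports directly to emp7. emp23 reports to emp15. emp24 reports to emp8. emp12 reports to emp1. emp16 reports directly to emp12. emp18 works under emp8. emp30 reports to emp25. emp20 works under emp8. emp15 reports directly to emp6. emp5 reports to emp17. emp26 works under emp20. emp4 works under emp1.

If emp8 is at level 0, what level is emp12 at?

2

Chain from emp12 up to emp8: emp12 → emp1 → emp8. That is 2 steps up, so emp12 is 2 levels below emp8.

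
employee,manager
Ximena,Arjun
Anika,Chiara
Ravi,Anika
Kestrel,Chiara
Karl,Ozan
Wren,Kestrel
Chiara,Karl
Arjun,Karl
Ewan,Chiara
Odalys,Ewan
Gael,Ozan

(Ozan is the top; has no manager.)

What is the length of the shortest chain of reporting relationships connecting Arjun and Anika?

Arjun is 1 level below Karl, and Anika is 2 levels below Karl (their lowest common manager). The shortest path runs up from Arjun to Karl and back down to Anika: 1 + 2 = 3 links.

3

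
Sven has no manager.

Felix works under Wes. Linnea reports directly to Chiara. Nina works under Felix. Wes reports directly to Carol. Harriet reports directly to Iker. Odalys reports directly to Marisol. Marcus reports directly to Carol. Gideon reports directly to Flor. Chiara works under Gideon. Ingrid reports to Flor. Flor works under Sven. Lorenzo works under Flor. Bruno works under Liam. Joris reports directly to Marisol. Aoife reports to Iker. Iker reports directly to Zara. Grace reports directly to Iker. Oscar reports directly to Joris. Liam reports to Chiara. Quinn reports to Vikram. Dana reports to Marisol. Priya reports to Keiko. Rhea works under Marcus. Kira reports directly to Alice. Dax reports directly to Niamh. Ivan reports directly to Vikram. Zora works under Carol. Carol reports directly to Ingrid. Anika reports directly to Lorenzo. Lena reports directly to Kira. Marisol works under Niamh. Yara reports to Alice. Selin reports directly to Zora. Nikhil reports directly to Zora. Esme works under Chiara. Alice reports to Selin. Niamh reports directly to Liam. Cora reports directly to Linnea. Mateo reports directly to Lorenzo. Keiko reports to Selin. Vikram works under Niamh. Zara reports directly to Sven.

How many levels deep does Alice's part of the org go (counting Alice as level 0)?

2

The longest chain under Alice runs Alice → Kira → Lena, which is 2 levels below Alice.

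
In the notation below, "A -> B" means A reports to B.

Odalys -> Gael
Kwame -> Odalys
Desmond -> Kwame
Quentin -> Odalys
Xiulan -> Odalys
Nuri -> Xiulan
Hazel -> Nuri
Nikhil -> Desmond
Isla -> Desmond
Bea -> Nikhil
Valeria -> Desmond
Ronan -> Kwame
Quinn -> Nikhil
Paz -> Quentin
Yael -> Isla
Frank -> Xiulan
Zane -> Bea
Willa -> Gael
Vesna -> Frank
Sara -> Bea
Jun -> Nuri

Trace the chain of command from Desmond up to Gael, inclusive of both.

Desmond -> Kwame -> Odalys -> Gael

Desmond reports to Kwame. Kwame reports to Odalys. Odalys reports to Gael. Gael is at the top.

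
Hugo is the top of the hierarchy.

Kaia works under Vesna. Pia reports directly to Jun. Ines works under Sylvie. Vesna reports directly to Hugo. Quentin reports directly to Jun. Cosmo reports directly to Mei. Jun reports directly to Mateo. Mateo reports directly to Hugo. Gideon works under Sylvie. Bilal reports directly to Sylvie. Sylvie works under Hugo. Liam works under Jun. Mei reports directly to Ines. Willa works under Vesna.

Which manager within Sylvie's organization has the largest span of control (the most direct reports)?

Sylvie

Direct-report counts within Sylvie's organization: Sylvie has 3; Ines has 1; Mei has 1. The largest is 3, held by Sylvie.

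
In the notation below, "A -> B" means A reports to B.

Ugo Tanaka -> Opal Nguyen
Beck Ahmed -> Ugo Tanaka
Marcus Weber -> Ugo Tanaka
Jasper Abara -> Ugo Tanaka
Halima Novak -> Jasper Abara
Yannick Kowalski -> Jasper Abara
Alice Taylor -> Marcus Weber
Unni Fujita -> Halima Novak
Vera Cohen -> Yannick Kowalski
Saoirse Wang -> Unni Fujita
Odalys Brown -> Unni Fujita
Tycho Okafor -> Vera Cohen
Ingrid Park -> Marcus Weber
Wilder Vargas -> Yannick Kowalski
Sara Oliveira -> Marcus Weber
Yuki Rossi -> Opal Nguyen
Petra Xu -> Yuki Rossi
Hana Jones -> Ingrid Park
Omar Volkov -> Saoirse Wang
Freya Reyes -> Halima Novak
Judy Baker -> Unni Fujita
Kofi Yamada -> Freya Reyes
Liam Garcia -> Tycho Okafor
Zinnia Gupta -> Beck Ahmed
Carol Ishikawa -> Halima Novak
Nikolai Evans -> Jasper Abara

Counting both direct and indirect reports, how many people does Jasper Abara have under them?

15

Jasper Abara directly manages Halima Novak, Yannick Kowalski, Nikolai Evans. Under Halima Novak: Carol Ishikawa, Freya Reyes, Kofi Yamada, Unni Fujita, Judy Baker, Odalys Brown, Saoirse Wang, Omar Volkov (8). Under Yannick Kowalski: Wilder Vargas, Vera Cohen, Tycho Okafor, Liam Garcia (4). Nikolai Evans has no reports. So Jasper Abara's organization is 3 direct reports plus everyone under them: 9 + 5 + 1 = 15.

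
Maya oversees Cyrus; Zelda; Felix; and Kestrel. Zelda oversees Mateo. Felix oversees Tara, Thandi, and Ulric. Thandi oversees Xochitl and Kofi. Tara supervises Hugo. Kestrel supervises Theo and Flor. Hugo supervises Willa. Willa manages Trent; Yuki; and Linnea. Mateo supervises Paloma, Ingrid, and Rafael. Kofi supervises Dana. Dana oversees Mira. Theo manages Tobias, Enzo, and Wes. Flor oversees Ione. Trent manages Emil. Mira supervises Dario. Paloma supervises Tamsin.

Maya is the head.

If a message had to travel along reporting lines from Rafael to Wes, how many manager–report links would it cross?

6

Rafael is 3 levels below Maya, and Wes is 3 levels below Maya (their lowest common manager). The shortest path runs up from Rafael to Maya and back down to Wes: 3 + 3 = 6 links.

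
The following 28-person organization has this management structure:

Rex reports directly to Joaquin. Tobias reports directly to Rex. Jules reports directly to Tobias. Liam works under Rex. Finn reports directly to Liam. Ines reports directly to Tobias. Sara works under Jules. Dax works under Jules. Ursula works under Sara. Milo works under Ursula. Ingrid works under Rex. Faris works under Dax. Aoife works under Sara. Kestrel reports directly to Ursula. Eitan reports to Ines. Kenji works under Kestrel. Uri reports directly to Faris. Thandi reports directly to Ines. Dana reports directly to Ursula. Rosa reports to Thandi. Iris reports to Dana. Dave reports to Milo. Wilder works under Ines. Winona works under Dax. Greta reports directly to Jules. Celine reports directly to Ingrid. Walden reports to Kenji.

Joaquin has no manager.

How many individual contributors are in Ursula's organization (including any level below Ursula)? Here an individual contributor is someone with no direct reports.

3

The people in Ursula's organization with no one reporting to them are Iris, Walden, Dave. That is 3.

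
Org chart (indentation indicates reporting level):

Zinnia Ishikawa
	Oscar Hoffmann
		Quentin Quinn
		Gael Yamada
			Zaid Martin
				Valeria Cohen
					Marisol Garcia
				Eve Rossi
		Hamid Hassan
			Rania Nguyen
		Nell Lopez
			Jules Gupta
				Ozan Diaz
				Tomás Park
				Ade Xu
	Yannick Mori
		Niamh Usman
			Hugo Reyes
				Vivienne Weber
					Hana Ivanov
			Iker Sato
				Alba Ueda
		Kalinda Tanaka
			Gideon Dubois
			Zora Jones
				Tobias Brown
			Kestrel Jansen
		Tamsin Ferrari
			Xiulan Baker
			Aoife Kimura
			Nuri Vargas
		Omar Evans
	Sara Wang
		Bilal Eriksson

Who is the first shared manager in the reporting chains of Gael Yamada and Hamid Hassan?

Gael Yamada's chain of managers is Oscar Hoffmann, Zinnia Ishikawa. Hamid Hassan's chain of managers is Oscar Hoffmann, Zinnia Ishikawa. The first manager that appears in both chains is Oscar Hoffmann.

Oscar Hoffmann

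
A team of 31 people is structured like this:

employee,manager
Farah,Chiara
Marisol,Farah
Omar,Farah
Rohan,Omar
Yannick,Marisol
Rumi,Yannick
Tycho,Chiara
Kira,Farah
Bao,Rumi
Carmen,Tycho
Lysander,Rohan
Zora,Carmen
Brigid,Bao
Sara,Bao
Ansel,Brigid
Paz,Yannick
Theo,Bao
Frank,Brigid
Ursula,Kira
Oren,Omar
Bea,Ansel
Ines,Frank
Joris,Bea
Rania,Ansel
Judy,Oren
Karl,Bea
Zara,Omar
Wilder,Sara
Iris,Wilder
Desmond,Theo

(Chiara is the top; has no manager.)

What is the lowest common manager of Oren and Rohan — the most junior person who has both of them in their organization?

Oren's chain of managers is Omar, Farah, Chiara. Rohan's chain of managers is Omar, Farah, Chiara. The first manager that appears in both chains is Omar.

Omar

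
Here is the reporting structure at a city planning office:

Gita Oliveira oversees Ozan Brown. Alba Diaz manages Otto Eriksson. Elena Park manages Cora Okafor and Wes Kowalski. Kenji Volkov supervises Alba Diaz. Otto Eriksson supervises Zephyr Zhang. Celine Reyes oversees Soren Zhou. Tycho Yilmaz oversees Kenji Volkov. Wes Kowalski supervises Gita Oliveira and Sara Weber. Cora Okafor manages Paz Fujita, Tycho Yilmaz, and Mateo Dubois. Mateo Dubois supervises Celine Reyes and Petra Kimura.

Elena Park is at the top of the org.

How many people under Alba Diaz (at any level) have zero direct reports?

The only person in Alba Diaz's organization with no one reporting to them is Zephyr Zhang. That is 1.

1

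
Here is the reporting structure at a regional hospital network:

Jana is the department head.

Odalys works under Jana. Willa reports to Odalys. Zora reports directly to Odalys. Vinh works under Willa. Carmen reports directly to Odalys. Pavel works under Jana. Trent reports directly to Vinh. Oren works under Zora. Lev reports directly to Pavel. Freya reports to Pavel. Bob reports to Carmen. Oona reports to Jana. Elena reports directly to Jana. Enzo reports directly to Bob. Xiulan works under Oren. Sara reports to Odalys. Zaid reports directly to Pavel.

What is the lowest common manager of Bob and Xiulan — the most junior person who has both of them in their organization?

Bob's chain of managers is Carmen, Odalys, Jana. Xiulan's chain of managers is Oren, Zora, Odalys, Jana. The first manager that appears in both chains is Odalys.

Odalys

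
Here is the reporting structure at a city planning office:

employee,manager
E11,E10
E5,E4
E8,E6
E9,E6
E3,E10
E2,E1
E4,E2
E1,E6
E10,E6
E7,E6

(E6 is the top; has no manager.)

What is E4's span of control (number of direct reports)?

1

E4 directly manages E5. That is 1 direct report.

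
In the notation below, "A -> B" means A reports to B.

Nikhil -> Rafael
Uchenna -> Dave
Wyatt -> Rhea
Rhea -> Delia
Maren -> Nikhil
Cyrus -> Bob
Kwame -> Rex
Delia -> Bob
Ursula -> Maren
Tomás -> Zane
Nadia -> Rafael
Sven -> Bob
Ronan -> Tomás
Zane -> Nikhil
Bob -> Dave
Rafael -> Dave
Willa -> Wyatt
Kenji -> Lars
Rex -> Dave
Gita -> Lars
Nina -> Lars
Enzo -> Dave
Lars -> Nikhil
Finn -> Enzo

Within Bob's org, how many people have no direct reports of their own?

3

The people in Bob's organization with no one reporting to them are Cyrus, Willa, Sven. That is 3.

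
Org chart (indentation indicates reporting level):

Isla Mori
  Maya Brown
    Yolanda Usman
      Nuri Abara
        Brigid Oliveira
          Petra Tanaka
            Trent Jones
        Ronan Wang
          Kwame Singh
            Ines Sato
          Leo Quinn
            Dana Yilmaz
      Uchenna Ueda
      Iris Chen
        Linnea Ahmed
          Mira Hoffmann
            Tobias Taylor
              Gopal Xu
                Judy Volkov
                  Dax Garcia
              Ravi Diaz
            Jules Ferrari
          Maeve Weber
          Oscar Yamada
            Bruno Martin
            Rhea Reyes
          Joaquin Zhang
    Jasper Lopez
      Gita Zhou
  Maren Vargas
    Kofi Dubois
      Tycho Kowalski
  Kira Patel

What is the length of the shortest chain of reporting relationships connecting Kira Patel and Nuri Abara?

4

Kira Patel is 1 level below Isla Mori, and Nuri Abara is 3 levels below Isla Mori (their lowest common manager). The shortest path runs up from Kira Patel to Isla Mori and back down to Nuri Abara: 1 + 3 = 4 links.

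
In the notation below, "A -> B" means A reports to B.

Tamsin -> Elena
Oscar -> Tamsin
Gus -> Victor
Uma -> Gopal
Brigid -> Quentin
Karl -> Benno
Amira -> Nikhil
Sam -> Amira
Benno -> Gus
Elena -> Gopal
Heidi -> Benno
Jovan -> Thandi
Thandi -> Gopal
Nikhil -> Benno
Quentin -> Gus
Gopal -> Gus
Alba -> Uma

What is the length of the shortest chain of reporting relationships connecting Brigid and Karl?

Brigid is 2 levels below Gus, and Karl is 2 levels below Gus (their lowest common manager). The shortest path runs up from Brigid to Gus and back down to Karl: 2 + 2 = 4 links.

4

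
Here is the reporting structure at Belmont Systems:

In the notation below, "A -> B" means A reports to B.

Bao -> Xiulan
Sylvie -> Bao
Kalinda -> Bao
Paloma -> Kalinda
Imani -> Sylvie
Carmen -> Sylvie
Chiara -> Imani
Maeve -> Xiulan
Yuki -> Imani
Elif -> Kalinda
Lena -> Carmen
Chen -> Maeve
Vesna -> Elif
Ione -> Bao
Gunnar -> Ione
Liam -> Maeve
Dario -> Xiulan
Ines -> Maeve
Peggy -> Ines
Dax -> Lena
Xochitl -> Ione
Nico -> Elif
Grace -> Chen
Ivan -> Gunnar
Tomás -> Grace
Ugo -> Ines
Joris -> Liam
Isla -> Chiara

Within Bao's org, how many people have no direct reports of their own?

The people in Bao's organization with no one reporting to them are Xochitl, Ivan, Nico, Vesna, Paloma, Dax, Yuki, Isla. That is 8.

8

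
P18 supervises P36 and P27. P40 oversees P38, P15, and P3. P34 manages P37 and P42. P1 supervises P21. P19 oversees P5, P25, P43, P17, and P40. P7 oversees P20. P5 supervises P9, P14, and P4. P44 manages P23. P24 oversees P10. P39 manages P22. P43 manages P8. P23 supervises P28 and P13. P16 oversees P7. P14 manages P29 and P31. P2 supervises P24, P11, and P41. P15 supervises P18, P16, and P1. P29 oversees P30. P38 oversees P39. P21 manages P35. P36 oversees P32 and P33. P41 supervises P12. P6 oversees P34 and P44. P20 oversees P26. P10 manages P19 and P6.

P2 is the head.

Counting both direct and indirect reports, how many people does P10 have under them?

P10 directly manages P19, P6. Under P19: P25, P43, P8, P17, P5, P4, P14, P31, P29, P30, P9, P40, P38, P39, P22, P3, P15, P1, P21, P35, P16, P7, P20, P26, P18, P27, P36, P33, P32 (29). Under P6: P44, P23, P13, P28, P34, P42, P37 (7). So P10's organization is 2 direct reports plus everyone under them: 30 + 8 = 38.

38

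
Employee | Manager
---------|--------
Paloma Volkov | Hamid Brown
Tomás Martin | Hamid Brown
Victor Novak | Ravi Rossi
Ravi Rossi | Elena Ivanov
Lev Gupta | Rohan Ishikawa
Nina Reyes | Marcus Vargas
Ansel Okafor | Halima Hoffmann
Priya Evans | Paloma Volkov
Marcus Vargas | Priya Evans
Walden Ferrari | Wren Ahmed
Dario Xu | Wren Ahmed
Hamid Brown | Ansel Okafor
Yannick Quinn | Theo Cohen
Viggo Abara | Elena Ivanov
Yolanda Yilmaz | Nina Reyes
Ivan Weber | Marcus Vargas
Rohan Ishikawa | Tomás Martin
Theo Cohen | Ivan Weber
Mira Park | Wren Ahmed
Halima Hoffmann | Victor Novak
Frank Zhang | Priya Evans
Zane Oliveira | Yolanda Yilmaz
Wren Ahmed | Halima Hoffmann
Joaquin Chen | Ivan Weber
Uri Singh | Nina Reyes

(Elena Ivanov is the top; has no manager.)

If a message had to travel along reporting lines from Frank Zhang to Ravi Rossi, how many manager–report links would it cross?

Frank Zhang is in Ravi Rossi's organization: the chain from Frank Zhang up to Ravi Rossi is Frank Zhang → Priya Evans → Paloma Volkov → Hamid Brown → Ansel Okafor → Halima Hoffmann → Victor Novak → Ravi Rossi, which is 7 links.

7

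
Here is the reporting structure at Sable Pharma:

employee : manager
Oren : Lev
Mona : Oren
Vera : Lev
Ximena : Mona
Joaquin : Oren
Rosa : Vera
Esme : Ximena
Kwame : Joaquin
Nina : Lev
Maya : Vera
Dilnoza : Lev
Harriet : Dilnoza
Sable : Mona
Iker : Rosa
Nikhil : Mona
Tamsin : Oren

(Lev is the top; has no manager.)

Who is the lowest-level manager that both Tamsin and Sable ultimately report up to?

Tamsin's chain of managers is Oren, Lev. Sable's chain of managers is Mona, Oren, Lev. The first manager that appears in both chains is Oren.

Oren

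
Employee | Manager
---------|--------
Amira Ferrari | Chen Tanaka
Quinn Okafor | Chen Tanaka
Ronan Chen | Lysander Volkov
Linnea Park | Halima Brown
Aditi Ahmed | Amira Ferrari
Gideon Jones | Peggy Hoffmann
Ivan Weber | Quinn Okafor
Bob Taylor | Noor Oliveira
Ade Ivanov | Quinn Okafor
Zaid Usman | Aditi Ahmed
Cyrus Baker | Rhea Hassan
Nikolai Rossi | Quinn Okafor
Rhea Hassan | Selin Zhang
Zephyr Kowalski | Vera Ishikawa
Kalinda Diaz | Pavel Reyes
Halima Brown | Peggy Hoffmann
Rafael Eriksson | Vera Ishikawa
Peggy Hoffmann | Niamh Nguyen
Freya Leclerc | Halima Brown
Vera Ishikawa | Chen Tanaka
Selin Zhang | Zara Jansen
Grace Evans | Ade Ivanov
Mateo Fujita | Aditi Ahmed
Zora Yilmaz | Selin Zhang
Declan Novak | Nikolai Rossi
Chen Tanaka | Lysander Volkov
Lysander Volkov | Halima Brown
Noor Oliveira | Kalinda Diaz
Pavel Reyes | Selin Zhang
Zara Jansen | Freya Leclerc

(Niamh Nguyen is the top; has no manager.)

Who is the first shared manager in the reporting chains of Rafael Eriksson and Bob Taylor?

Rafael Eriksson's chain of managers is Vera Ishikawa, Chen Tanaka, Lysander Volkov, Halima Brown, Peggy Hoffmann, Niamh Nguyen. Bob Taylor's chain of managers is Noor Oliveira, Kalinda Diaz, Pavel Reyes, Selin Zhang, Zara Jansen, Freya Leclerc, Halima Brown, Peggy Hoffmann, Niamh Nguyen. The first manager that appears in both chains is Halima Brown.

Halima Brown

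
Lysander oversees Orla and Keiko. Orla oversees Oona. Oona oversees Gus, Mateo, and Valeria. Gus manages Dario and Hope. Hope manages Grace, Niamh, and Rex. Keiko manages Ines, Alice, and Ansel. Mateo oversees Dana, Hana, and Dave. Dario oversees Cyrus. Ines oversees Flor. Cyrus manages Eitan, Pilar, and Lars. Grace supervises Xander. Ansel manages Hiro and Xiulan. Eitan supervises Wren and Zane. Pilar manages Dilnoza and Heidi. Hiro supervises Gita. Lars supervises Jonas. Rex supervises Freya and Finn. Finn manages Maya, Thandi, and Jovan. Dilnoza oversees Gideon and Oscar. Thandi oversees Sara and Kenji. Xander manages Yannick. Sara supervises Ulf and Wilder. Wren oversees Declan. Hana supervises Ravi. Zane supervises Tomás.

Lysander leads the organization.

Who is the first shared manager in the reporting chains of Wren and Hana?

Oona

Wren's chain of managers is Eitan, Cyrus, Dario, Gus, Oona, Orla, Lysander. Hana's chain of managers is Mateo, Oona, Orla, Lysander. The first manager that appears in both chains is Oona.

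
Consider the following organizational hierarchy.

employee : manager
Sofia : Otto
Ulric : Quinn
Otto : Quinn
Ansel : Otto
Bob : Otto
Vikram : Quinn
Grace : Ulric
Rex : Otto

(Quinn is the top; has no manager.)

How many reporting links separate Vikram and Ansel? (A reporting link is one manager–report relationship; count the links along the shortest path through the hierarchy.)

Vikram is 1 level below Quinn, and Ansel is 2 levels below Quinn (their lowest common manager). The shortest path runs up from Vikram to Quinn and back down to Ansel: 1 + 2 = 3 links.

3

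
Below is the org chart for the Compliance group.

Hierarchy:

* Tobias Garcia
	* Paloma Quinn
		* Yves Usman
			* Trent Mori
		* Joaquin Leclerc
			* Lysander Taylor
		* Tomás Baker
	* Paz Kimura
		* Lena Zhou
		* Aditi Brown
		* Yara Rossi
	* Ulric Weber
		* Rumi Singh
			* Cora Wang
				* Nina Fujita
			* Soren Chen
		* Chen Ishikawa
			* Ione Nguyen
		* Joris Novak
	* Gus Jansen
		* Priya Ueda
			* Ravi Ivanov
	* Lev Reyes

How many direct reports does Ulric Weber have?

3

Ulric Weber directly manages Rumi Singh, Chen Ishikawa, Joris Novak. That is 3 direct reports.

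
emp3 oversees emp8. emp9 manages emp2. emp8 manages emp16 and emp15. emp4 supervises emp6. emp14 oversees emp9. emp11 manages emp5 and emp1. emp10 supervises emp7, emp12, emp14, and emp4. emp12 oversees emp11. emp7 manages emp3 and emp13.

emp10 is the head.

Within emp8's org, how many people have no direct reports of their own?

The people in emp8's organization with no one reporting to them are emp15, emp16. That is 2.

2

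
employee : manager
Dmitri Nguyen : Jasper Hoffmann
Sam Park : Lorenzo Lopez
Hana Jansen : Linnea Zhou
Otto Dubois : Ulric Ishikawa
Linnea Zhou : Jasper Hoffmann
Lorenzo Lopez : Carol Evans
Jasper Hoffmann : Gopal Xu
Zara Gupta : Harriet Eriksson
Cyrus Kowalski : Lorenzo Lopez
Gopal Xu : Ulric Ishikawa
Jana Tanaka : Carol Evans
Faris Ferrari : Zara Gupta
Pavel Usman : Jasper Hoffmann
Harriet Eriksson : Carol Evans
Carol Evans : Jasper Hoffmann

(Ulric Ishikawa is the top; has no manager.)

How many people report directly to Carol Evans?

Carol Evans directly manages Harriet Eriksson, Lorenzo Lopez, Jana Tanaka. That is 3 direct reports.

3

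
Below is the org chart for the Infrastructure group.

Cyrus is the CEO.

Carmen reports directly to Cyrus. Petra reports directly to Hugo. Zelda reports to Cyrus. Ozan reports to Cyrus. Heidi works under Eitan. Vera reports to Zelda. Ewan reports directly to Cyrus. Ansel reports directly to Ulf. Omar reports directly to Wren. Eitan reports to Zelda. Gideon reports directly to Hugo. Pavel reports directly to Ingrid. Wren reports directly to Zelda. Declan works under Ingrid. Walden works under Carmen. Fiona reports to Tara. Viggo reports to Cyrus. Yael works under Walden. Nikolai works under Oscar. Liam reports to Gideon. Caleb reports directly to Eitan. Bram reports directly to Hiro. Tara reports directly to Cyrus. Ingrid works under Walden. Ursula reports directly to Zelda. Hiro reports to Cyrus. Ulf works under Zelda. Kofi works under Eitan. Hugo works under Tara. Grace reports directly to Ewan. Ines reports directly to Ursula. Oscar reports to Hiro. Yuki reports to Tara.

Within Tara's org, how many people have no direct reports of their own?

4

The people in Tara's organization with no one reporting to them are Yuki, Petra, Liam, Fiona. That is 4.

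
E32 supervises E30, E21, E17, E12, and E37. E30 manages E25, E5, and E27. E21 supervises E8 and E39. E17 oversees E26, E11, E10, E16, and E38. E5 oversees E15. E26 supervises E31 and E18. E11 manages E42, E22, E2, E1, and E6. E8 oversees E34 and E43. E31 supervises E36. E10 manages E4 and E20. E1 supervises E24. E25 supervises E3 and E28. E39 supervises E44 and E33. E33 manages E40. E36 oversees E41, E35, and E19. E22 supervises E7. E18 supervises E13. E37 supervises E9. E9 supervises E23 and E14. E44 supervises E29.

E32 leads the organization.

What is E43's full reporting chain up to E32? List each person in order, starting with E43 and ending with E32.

E43 -> E8 -> E21 -> E32

E43 reports to E8. E8 reports to E21. E21 reports to E32. E32 is at the top.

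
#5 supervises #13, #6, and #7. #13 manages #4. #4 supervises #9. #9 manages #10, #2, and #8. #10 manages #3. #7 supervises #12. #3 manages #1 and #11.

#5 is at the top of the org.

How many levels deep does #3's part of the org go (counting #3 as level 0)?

The longest chain under #3 runs #3 → #11, which is 1 level below #3.

1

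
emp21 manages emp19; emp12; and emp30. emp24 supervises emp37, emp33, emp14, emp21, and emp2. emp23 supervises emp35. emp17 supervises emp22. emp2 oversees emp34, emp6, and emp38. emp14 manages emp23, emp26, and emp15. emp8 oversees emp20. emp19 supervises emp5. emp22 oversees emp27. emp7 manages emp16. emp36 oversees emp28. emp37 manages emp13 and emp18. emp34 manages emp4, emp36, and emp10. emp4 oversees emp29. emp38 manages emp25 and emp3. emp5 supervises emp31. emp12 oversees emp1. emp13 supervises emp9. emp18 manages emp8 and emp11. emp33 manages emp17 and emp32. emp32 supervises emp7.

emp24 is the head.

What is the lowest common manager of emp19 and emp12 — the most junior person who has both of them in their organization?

emp19's chain of managers is emp21, emp24. emp12's chain of managers is emp21, emp24. The first manager that appears in both chains is emp21.

emp21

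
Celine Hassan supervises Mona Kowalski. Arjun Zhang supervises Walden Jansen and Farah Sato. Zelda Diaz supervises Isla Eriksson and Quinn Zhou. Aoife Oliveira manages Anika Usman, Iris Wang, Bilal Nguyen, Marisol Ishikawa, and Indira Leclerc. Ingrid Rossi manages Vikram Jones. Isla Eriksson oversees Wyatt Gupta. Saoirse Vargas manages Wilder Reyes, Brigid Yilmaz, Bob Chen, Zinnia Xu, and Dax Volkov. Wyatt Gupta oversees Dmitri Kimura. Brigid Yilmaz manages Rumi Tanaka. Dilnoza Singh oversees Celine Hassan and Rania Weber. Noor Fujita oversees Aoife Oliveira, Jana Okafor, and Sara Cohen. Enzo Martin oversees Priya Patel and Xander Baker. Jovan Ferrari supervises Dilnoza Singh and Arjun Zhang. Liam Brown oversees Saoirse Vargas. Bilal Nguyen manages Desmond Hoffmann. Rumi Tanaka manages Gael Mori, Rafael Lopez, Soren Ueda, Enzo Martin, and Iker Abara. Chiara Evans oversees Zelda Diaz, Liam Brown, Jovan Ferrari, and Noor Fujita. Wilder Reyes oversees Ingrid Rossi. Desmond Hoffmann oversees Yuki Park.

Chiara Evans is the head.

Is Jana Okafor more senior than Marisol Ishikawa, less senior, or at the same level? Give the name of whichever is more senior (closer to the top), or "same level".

Jana Okafor is 2 levels below Chiara Evans; Marisol Ishikawa is 3. Jana Okafor is higher.

Jana Okafor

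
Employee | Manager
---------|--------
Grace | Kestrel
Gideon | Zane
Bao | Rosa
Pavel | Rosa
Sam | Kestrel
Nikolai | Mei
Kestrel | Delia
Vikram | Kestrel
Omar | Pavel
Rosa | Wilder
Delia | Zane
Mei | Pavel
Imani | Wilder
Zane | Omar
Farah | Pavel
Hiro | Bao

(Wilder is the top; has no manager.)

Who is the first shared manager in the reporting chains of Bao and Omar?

Bao's chain of managers is Rosa, Wilder. Omar's chain of managers is Pavel, Rosa, Wilder. The first manager that appears in both chains is Rosa.

Rosa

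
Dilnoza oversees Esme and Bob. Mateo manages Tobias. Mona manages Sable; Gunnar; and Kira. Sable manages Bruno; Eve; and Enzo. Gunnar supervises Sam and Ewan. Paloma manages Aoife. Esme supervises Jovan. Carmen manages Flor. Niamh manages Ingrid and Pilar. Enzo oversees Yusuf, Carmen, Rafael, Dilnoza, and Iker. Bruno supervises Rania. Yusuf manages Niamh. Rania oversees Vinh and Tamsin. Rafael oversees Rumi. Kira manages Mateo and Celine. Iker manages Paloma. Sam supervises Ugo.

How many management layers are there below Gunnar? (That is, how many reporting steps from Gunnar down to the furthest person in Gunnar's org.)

2

The longest chain under Gunnar runs Gunnar → Sam → Ugo, which is 2 levels below Gunnar.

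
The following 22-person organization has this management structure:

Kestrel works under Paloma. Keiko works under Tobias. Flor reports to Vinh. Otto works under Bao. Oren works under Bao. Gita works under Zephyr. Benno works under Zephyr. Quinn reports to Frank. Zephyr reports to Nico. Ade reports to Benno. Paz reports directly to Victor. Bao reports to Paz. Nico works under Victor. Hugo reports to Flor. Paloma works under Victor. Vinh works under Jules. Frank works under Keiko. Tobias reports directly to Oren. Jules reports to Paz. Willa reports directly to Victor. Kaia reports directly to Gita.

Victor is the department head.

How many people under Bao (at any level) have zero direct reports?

The people in Bao's organization with no one reporting to them are Otto, Quinn. That is 2.

2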